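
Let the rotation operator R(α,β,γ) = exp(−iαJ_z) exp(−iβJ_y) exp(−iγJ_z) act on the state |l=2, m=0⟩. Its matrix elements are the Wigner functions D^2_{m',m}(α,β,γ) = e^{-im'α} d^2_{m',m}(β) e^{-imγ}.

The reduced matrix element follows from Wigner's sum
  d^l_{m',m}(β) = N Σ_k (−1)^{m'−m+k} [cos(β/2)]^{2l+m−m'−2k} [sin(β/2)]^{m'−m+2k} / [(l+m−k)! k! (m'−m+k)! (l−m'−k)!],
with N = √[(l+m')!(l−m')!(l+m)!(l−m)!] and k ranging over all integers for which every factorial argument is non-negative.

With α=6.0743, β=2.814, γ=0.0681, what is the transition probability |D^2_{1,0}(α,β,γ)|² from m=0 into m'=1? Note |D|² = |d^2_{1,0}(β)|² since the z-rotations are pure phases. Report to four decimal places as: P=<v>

Split into d^2_{1,0}(β=2.814) × two z-phases.
Half-angle: c=0.163065, s=0.986615. N=√(6·1·2·2)=4.898979
Admissible k: 0..1 (factorial args all ≥0)
  k=0: (−1)^1·4.8990/(2)·0.1631^3·0.9866^1 = -0.010479
  k=1: (−1)^2·4.8990/(2)·0.1631^1·0.9866^3 = +0.383601
d^2_{1,0}(2.814) = -0.010479 +0.383601 = +0.373122
|D^2_{1,0}|² = |d^2_{1,0}(β)|² = (+0.373122)² = 0.139220 (the z-rotation phases have unit modulus)

P=0.1392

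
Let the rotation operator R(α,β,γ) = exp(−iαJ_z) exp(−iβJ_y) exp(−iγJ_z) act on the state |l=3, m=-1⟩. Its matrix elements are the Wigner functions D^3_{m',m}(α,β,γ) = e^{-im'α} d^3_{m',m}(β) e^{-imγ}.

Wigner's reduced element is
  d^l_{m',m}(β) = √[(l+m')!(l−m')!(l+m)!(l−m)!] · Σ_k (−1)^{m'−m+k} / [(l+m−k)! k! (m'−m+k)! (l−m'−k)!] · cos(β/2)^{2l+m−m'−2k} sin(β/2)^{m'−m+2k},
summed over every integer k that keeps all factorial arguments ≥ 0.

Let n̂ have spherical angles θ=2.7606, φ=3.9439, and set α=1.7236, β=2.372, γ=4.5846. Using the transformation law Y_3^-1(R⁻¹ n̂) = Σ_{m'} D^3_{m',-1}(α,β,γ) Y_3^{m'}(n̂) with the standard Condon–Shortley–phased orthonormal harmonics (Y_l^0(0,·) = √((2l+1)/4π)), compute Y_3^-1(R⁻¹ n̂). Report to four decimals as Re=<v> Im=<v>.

Need the full column D^3_{m',-1} for m'=−3..3 at α=1.7236, β=2.372, γ=4.5846.
cos(β/2)=0.375370, sin(β/2)=0.926875
d^3_{-3,-1}: single k=2 term ⇒ +0.066058;  D = -0.062481-0.021445i
d^3_{-2,-1}: k∈[1..2] ⇒ +0.021843 -0.266363 = -0.244519;  D = +0.043251-0.240664i
d^3_{-1,-1}: k∈[0..2] ⇒ +0.002797 -0.136450 +0.623959 = +0.490306;  D = +0.490153+0.012264i
d^3_{0,-1}: k∈[0..2] ⇒ -0.023928 +0.437678 -0.889521 = -0.475771;  D = +0.060633+0.471891i
d^3_{1,-1}: k∈[0..2] ⇒ +0.102337 -0.831945 +0.634055 = -0.095553;  D = +0.091816-0.026461i
d^3_{2,-1}: k∈[0..1] ⇒ -0.266363 +0.812018 = +0.545655;  D = +0.229151+0.495207i
d^3_{3,-1}: single k=0 term ⇒ +0.402763;  D = +0.335522-0.222809i
Y_3^{m'}(θ=2.7606,φ=3.9439) and Σ D·Y over m':
  (-0.0625-0.0214i)·(+0.0159+0.0144i)  (+0.0433-0.2407i)·(+0.0044+0.1311i)  (+0.4902+0.0123i)·(-0.2764+0.2859i)  (+0.0606+0.4719i)·(-0.4533+0.0000i)  (+0.0918-0.0265i)·(+0.2764+0.2859i)  (+0.2292+0.4952i)·(+0.0044-0.1311i)  (+0.3355-0.2228i)·(-0.0159+0.0144i)
Y_3^-1(R⁻¹ n̂) = -0.038656-0.074378i

Re=-0.0387 Im=-0.0744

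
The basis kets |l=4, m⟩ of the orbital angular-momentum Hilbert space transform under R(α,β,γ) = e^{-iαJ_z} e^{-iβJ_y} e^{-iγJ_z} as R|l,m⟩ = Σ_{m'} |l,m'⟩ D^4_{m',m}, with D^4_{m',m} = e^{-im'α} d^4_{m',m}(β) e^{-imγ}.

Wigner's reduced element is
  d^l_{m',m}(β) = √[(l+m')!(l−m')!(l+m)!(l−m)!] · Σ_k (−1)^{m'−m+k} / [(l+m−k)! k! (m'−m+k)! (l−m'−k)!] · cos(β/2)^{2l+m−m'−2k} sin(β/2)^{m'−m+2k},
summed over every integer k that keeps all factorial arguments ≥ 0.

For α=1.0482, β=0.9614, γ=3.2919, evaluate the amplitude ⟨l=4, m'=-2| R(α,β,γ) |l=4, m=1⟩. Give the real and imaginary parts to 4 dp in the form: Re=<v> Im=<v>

D^4_{-2,1}(1.0482,0.9614,3.2919) = e^{-i·-2·1.0482}·d^4_{-2,1}(0.9614)·e^{-i·1·3.2919}. Compute d first:
Half-angle: c=0.886671, s=0.462400. N=√(2·720·120·6)=1018.233765
The bounds max(0,m−m')=3 and min(l+m,l−m')=5 give 3 terms
  k=3: (−1)^0·1018.2338/(72)·0.8867^5·0.4624^3 = +0.766270
  k=4: (−1)^1·1018.2338/(48)·0.8867^3·0.4624^5 = -0.312596
  k=5: (−1)^2·1018.2338/(240)·0.8867^1·0.4624^7 = +0.017003
d^4_{-2,1}(0.9614) = +0.766270 -0.312596 +0.017003 = +0.470677
D = (-0.501735+0.865021i)·(+0.470677)·(-0.988725+0.149742i) = +0.172526-0.437918i

Re=0.1725 Im=-0.4379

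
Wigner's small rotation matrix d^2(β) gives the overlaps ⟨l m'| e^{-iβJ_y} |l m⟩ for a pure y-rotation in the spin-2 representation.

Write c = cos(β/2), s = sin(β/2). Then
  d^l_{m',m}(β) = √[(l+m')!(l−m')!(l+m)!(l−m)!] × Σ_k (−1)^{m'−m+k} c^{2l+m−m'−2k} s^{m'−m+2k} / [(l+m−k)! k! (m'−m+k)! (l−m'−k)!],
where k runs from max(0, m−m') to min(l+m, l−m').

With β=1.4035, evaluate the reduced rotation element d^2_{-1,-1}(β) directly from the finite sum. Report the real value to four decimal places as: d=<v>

d=-0.3890

d^2_{-1,-1}(β=1.4035) via Wigner's sum:
c=cos(1.4035/2)=0.763714, s=sin(1.4035/2)=0.645555; N=√[1·6·1·6]=6.000000
k∈{0,1} keeps every argument non-negative
  k=0: (−1)^0·6.0000/(6)·0.7637^4·0.6456^0 = +0.340190
  k=1: (−1)^1·6.0000/(2)·0.7637^2·0.6456^2 = -0.729204
d^2_{-1,-1}(1.4035) = +0.340190 -0.729204 = -0.389014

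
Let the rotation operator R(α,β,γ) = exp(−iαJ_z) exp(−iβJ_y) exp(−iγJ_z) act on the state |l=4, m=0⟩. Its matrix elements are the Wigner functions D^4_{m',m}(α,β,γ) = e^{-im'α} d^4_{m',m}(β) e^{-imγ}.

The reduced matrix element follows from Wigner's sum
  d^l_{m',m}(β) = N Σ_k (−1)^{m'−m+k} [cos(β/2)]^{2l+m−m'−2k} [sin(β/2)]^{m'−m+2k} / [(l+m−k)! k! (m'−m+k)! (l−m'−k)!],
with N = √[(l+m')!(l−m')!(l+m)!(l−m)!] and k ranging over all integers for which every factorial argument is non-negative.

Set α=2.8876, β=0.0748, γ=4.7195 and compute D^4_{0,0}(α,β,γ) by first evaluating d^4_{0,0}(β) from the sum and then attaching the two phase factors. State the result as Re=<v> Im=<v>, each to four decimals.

Re=0.9722 Im=0.0000

D^4_{0,0}(2.8876,0.0748,4.7195) = e^{-i·0·2.8876}·d^4_{0,0}(0.0748)·e^{-i·0·4.7195}. Compute d first:
With c≡cos(β/2)=0.999301 and s≡sin(β/2)=0.037391, N=[24·24·24·24]^{1/2}=576.000000
The bounds max(0,m−m')=0 and min(l+m,l−m')=4 give 5 terms
  k=0: (−1)^0·576.0000/(576)·0.9993^8·0.0374^0 = +0.994419
  k=1: (−1)^1·576.0000/(36)·0.9993^6·0.0374^2 = -0.022276
  k=2: (−1)^2·576.0000/(16)·0.9993^4·0.0374^4 = +0.000070
  k=3: (−1)^3·576.0000/(36)·0.9993^2·0.0374^6 = -0.000000
  k=4: (−1)^4·576.0000/(576)·0.9993^0·0.0374^8 = +0.000000
d^4_{0,0}(0.0748) = +0.994419 -0.022276 +0.000070 -0.000000 +0.000000 = +0.972213
Phases: e^{-i·(0)·2.8876}=+1.000000+0.000000i, e^{-i·(0)·4.7195}=+1.000000+0.000000i ⇒ D=+0.972213+0.000000i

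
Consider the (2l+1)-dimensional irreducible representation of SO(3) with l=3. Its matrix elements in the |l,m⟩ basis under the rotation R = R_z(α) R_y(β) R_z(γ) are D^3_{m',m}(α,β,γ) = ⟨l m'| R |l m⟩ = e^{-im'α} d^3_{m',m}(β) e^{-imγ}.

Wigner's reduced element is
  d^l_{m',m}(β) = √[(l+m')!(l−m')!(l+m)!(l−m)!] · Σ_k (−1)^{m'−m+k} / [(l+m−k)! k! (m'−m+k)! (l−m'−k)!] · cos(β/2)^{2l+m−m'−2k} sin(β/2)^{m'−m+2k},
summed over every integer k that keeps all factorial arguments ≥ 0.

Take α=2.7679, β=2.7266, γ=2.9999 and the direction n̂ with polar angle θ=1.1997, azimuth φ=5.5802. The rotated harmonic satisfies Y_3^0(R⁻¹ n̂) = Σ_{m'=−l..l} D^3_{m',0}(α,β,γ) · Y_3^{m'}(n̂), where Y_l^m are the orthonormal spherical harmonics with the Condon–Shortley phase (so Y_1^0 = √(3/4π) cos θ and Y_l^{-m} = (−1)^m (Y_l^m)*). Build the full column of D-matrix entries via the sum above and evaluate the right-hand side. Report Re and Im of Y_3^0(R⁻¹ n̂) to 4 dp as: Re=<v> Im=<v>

Need the full column D^3_{m',0} for m'=−3..3 at α=2.7679, β=2.7266, γ=2.9999.
cos(β/2)=0.206011, sin(β/2)=0.978550
d^3_{-3,0}: single k=3 term ⇒ +0.036638;  D = -0.015927+0.032995i
d^3_{-2,0}: k∈[2..3] ⇒ +0.009447 -0.213143 = -0.203696;  D = -0.149405+0.138457i
d^3_{-1,0}: k∈[1..3] ⇒ +0.001258 -0.085139 +0.640317 = +0.556435;  D = -0.518033+0.203130i
d^3_{0,0}: k∈[0..3] ⇒ +0.000076 -0.015523 +0.350230 -0.878006 = -0.543222;  D = -0.543222+0.000000i
d^3_{1,0}: k∈[0..2] ⇒ -0.001258 +0.085139 -0.640317 = -0.556435;  D = +0.518033+0.203130i
d^3_{2,0}: k∈[0..1] ⇒ +0.009447 -0.213143 = -0.203696;  D = -0.149405-0.138457i
d^3_{3,0}: single k=0 term ⇒ -0.036638;  D = +0.015927+0.032995i
Y_3^{m'}(θ=1.1997,φ=5.5802) and Σ D·Y over m':
  (-0.0159+0.0330i)·(-0.1731+0.2900i)  (-0.1494+0.1385i)·(+0.0528+0.3175i)  (-0.5180+0.2031i)·(-0.0787-0.0667i)  (-0.5432+0.0000i)·(-0.3170+0.0000i)  (+0.5180+0.2031i)·(+0.0787-0.0667i)  (-0.1494-0.1385i)·(+0.0528-0.3175i)  (+0.0159+0.0330i)·(+0.1731+0.2900i)
Y_3^0(R⁻¹ n̂) = +0.163497+0.000000i

Re=0.1635 Im=0.0000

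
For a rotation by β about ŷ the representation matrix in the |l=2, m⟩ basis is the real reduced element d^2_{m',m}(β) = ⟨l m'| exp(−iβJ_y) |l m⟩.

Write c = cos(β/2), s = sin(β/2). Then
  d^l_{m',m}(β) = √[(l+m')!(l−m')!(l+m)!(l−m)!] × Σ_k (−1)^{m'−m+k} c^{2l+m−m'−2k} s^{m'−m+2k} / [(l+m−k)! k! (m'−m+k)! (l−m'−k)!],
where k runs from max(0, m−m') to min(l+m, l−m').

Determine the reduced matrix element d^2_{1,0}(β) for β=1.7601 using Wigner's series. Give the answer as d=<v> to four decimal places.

d=0.2263

d^2_{1,0}(β=1.7601) via Wigner's sum:
With c≡cos(β/2)=0.637113 and s≡sin(β/2)=0.770771, N=[6·1·2·2]^{1/2}=4.898979
The bounds max(0,m−m')=0 and min(l+m,l−m')=1 give 2 terms
  k=0: (−1)^1·4.8990/(2)·0.6371^3·0.7708^1 = -0.488258
  k=1: (−1)^2·4.8990/(2)·0.6371^1·0.7708^3 = +0.714607
d^2_{1,0}(1.7601) = -0.488258 +0.714607 = +0.226349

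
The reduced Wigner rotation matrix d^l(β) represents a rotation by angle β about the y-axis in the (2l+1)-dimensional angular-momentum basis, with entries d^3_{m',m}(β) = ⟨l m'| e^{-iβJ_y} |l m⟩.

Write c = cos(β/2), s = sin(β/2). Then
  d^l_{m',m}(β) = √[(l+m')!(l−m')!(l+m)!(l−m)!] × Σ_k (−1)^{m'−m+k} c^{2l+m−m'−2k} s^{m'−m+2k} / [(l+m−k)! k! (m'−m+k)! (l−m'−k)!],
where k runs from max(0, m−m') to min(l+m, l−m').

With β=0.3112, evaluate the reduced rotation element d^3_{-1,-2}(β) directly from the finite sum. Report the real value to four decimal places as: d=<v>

d=-0.4385

d^3_{-1,-2}(β=0.3112) via Wigner's sum:
Half-angle: c=0.987919, s=0.154973. N=√(2·24·1·120)=75.894664
The bounds max(0,m−m')=0 and min(l+m,l−m')=1 give 2 terms
  k=0: (−1)^1·75.8947/(24)·0.9879^5·0.1550^1 = -0.461171
  k=1: (−1)^2·75.8947/(12)·0.9879^3·0.1550^3 = +0.022697
d^3_{-1,-2}(0.3112) = -0.461171 +0.022697 = -0.438474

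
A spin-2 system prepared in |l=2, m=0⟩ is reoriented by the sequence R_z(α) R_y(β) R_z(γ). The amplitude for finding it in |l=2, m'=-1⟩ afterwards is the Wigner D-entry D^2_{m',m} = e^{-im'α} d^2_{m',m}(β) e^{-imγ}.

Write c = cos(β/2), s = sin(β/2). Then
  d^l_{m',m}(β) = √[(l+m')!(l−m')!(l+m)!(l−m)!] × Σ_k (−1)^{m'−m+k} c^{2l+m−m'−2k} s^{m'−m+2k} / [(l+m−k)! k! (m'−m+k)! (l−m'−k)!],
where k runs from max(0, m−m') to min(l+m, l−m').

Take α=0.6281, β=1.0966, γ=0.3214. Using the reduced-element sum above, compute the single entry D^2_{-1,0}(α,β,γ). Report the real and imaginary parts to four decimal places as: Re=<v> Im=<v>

D^2_{-1,0}(0.6281,1.0966,0.3214) = e^{-i·-1·0.6281}·d^2_{-1,0}(1.0966)·e^{-i·0·0.3214}. Compute d first:
Half-angle: c=0.853412, s=0.521237. N=√(1·6·2·2)=4.898979
k: max(0,(0)−(-1))=1 … min(2+(0),2−(-1))=2
  k=1: (−1)^0·4.8990/(2)·0.8534^3·0.5212^1 = +0.793573
  k=2: (−1)^1·4.8990/(2)·0.8534^1·0.5212^3 = -0.296033
d^2_{-1,0}(1.0966) = +0.793573 -0.296033 = +0.497540
Attach z-rotation phases: D = e^{-i(-1)(0.6281)}·(+0.497540)·e^{-i(0)(0.3214)} = +0.402582+0.292359i

Re=0.4026 Im=0.2924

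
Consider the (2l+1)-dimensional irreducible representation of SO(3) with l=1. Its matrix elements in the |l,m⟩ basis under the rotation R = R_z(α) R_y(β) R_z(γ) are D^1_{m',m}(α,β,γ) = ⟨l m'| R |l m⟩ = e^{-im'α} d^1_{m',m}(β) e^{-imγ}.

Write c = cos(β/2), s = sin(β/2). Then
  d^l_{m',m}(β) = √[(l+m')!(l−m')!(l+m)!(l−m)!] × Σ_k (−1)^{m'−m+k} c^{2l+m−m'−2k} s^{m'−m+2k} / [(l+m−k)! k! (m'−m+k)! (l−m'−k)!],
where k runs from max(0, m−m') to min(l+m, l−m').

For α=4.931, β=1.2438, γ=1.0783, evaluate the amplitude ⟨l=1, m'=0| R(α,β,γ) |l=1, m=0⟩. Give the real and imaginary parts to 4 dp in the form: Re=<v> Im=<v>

D^1_{0,0}(4.931,1.2438,1.0783) = e^{-i·0·4.931}·d^1_{0,0}(1.2438)·e^{-i·0·1.0783}. Compute d first:
c=cos(1.2438/2)=0.812773, s=sin(1.2438/2)=0.582580; N=√[1·1·1·1]=1.000000
k: max(0,(0)−(0))=0 … min(1+(0),1−(0))=1
  k=0: (−1)^0·1.0000/(1)·0.8128^2·0.5826^0 = +0.660600
  k=1: (−1)^1·1.0000/(1)·0.8128^0·0.5826^2 = -0.339400
d^1_{0,0}(1.2438) = +0.660600 -0.339400 = +0.321200
D = (+1.000000+0.000000i)·(+0.321200)·(+1.000000+0.000000i) = +0.321200+0.000000i

Re=0.3212 Im=0.0000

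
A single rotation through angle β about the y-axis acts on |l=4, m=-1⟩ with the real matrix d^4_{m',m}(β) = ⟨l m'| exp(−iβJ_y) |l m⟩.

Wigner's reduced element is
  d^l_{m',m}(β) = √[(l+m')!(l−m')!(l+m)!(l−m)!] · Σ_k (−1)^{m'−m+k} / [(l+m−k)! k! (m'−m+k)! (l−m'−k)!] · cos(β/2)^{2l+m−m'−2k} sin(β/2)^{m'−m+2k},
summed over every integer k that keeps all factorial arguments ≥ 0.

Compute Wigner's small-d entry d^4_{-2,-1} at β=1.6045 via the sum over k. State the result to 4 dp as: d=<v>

d=-0.1277

d^4_{-2,-1}(β=1.6045) via Wigner's sum:
With c≡cos(β/2)=0.695091 and s≡sin(β/2)=0.718922, N=[2·720·6·120]^{1/2}=1018.233765
k∈{1,2,3} keeps every argument non-negative
  k=1: (−1)^0·1018.2338/(240)·0.6951^7·0.7189^1 = +0.239116
  k=2: (−1)^1·1018.2338/(48)·0.6951^5·0.7189^3 = -1.278967
  k=3: (−1)^2·1018.2338/(72)·0.6951^3·0.7189^5 = +0.912112
d^4_{-2,-1}(1.6045) = +0.239116 -1.278967 +0.912112 = -0.127739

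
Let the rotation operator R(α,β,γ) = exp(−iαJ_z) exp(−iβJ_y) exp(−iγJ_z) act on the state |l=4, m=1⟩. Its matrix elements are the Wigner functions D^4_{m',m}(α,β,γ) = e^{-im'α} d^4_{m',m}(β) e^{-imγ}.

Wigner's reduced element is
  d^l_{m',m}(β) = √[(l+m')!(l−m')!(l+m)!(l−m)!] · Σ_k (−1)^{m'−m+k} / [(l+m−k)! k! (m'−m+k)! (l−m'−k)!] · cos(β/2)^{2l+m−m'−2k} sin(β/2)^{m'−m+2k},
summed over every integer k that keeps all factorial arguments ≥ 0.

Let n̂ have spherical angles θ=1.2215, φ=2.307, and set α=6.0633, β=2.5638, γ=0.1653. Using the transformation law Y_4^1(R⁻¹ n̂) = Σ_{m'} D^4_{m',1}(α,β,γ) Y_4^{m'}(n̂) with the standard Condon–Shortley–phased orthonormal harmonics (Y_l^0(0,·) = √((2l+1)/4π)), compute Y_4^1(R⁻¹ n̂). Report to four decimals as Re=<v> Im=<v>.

Need the full column D^4_{m',1} for m'=−4..4 at α=6.0633, β=2.5638, γ=0.1653.
cos(β/2)=0.284894, sin(β/2)=0.958559
d^4_{-4,1}: single k=5 term ⇒ +0.140036;  D = +0.070304-0.121110i
d^4_{-3,1}: k∈[4..5] ⇒ +0.073575 -0.499748 = -0.426173;  D = -0.289196+0.313032i
d^4_{-2,1}: k∈[3..5] ⇒ +0.023377 -0.396965 +0.898777 = +0.525189;  D = +0.431948-0.298738i
d^4_{-1,1}: k∈[2..5] ⇒ +0.004913 -0.166852 +0.944435 -0.712772 = +0.069724;  D = +0.064615-0.026197i
d^4_{0,1}: k∈[1..4] ⇒ +0.000653 -0.044355 +0.502125 -0.947394 = -0.488970;  D = -0.482305+0.080459i
d^4_{1,1}: k∈[0..3] ⇒ +0.000043 -0.007369 +0.166852 -0.629623 = -0.470097;  D = -0.469397-0.025648i
d^4_{2,1}: k∈[0..2] ⇒ -0.000620 +0.035066 -0.264643 = -0.230197;  D = -0.221581-0.062392i
d^4_{3,1}: k∈[0..1] ⇒ +0.003900 -0.073575 = -0.069675;  D = -0.061334-0.033059i
d^4_{4,1}: single k=0 term ⇒ -0.012370;  D = -0.009347-0.008103i
Y_4^{m'}(θ=1.2215,φ=2.307) and Σ D·Y over m':
  (+0.0703-0.1211i)·(-0.3383-0.0674i)  (-0.2892+0.3130i)·(+0.2855-0.2116i)  (+0.4319-0.2987i)·(+0.0052-0.0529i)  (+0.0646-0.0262i)·(+0.2227+0.2458i)  (-0.4823+0.0805i)·(-0.0036+0.0000i)  (-0.4694-0.0256i)·(-0.2227+0.2458i)  (-0.2216-0.0624i)·(+0.0052+0.0529i)  (-0.0613-0.0331i)·(-0.2855-0.2116i)  (-0.0093-0.0081i)·(-0.3383+0.0674i)
Y_4^1(R⁻¹ n̂) = +0.087918+0.074939i

Re=0.0879 Im=0.0749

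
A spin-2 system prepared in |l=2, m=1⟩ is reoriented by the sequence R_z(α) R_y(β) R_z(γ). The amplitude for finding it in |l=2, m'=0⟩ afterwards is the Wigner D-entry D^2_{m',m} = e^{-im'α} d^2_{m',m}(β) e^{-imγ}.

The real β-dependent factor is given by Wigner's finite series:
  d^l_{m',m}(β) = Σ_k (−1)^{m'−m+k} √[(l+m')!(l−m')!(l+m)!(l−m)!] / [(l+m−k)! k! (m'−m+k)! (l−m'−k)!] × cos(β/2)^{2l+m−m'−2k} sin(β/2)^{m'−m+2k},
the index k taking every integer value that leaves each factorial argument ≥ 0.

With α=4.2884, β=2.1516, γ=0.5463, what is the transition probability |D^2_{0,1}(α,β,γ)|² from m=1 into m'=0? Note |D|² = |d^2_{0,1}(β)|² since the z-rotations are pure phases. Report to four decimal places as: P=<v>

P=0.3156

Split into d^2_{0,1}(β=2.1516) × two z-phases.
c=cos(2.1516/2)=0.475028, s=sin(2.1516/2)=0.879970; N=√[2·2·6·1]=4.898979
k∈{1,2} keeps every argument non-negative
  k=1: (−1)^0·4.8990/(2)·0.4750^3·0.8800^1 = +0.231048
  k=2: (−1)^1·4.8990/(2)·0.4750^1·0.8800^3 = -0.792865
d^2_{0,1}(2.1516) = +0.231048 -0.792865 = -0.561817
|D^2_{0,1}|² = |d^2_{0,1}(β)|² = (-0.561817)² = 0.315639 (the z-rotation phases have unit modulus)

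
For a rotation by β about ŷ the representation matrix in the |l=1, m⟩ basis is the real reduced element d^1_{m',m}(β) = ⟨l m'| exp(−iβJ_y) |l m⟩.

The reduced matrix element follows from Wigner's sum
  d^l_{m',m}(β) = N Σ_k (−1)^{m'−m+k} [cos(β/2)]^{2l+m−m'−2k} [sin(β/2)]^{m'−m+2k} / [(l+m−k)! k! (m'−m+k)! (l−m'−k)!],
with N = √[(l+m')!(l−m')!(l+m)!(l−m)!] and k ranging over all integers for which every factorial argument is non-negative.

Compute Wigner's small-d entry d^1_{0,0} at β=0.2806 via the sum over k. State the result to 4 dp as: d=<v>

d=0.9609

d^1_{0,0}(β=0.2806) via Wigner's sum:
c=cos(0.2806/2)=0.990174, s=sin(0.2806/2)=0.139840; N=√[1·1·1·1]=1.000000
Admissible k: 0..1 (factorial args all ≥0)
  k=0: (−1)^0·1.0000/(1)·0.9902^2·0.1398^0 = +0.980445
  k=1: (−1)^1·1.0000/(1)·0.9902^0·0.1398^2 = -0.019555
d^1_{0,0}(0.2806) = +0.980445 -0.019555 = +0.960889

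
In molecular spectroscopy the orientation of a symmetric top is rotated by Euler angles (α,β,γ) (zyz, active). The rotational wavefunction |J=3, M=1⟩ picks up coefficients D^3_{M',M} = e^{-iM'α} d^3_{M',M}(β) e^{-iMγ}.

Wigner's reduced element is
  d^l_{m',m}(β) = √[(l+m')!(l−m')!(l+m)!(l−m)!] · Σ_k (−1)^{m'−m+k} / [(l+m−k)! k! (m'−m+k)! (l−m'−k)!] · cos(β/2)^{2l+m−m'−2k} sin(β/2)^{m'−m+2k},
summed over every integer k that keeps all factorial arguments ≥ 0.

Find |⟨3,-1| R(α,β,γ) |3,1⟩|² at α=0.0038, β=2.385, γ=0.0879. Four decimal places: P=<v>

First d^3_{-1,1}(β=2.385), then the phase factors e^{-i(-1)α} and e^{-i(1)γ}:
Half-angle: c=0.369338, s=0.929295. N=√(2·24·24·2)=48.000000
The bounds max(0,m−m')=2 and min(l+m,l−m')=4 give 3 terms
  k=2: (−1)^0·48.0000/(8)·0.3693^4·0.9293^2 = +0.096417
  k=3: (−1)^1·48.0000/(6)·0.3693^2·0.9293^4 = -0.813865
  k=4: (−1)^2·48.0000/(48)·0.3693^0·0.9293^6 = +0.644054
d^3_{-1,1}(2.385) = +0.096417 -0.813865 +0.644054 = -0.073394
|D^3_{-1,1}|² = |d^3_{-1,1}(β)|² = (-0.073394)² = 0.005387 (the z-rotation phases have unit modulus)

P=0.0054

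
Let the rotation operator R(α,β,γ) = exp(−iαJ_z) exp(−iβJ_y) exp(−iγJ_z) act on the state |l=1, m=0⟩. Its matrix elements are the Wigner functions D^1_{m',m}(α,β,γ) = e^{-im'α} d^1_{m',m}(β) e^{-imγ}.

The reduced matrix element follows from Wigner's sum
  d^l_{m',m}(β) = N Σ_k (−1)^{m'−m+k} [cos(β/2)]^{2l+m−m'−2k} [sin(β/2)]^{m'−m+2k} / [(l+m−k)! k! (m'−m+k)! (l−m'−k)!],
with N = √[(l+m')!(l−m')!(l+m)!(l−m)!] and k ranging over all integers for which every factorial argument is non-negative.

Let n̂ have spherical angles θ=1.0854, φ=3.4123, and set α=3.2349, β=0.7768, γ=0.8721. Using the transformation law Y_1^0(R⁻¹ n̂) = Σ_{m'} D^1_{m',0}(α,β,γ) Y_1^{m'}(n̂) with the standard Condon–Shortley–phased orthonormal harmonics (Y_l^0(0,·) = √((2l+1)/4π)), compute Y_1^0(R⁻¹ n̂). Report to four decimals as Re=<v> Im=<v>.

Re=0.4608 Im=0.0000

Need the full column D^1_{m',0} for m'=−1..1 at α=3.2349, β=0.7768, γ=0.8721.
cos(β/2)=0.925516, sin(β/2)=0.378708
d^1_{-1,0}: single k=1 term ⇒ +0.495682;  D = -0.493526-0.046184i
d^1_{0,0}: k∈[0..1] ⇒ +0.856580 -0.143420 = +0.713160;  D = +0.713160+0.000000i
d^1_{1,0}: single k=0 term ⇒ -0.495682;  D = +0.493526-0.046184i
Y_1^{m'}(θ=1.0854,φ=3.4123) and Σ D·Y over m':
  (-0.4935-0.0462i)·(-0.2945+0.0817i)  (+0.7132+0.0000i)·(+0.2280+0.0000i)  (+0.4935-0.0462i)·(+0.2945+0.0817i)
Y_1^0(R⁻¹ n̂) = +0.460766+0.000000i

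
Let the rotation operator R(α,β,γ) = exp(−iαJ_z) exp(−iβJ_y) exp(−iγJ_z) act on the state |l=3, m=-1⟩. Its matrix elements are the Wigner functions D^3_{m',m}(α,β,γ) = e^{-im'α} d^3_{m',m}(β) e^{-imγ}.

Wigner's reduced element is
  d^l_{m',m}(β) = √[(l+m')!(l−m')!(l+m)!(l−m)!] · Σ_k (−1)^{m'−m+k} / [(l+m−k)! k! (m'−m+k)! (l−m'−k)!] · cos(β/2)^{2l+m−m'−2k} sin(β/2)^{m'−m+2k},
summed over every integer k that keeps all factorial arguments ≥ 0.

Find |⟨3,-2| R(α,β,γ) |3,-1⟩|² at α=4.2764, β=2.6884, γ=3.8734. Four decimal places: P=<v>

P=0.0042

D^3_{-2,-1}(4.2764,2.6884,3.8734) = e^{-i·-2·4.2764}·d^3_{-2,-1}(2.6884)·e^{-i·-1·3.8734}. Compute d first:
c=cos(2.6884/2)=0.224662, s=sin(2.6884/2)=0.974437; N=√[1·120·2·24]=75.894664
k: max(0,(-1)−(-2))=1 … min(3+(-1),3−(-2))=2
  k=1: (−1)^0·75.8947/(24)·0.2247^5·0.9744^1 = +0.001764
  k=2: (−1)^1·75.8947/(12)·0.2247^3·0.9744^3 = -0.066356
d^3_{-2,-1}(2.6884) = +0.001764 -0.066356 = -0.064592
|D^3_{-2,-1}|² = |d^3_{-2,-1}(β)|² = (-0.064592)² = 0.004172 (the z-rotation phases have unit modulus)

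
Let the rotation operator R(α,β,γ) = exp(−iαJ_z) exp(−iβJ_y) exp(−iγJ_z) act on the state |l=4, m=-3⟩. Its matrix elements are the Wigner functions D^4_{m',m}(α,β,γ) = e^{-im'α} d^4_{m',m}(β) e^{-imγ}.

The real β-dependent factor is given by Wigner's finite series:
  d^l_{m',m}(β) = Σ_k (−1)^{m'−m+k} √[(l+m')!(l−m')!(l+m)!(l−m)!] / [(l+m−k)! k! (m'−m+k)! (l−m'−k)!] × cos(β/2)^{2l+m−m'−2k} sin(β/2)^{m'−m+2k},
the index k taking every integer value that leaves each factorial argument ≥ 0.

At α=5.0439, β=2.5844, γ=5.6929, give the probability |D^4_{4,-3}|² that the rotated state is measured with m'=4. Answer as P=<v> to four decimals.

P=0.3489

Split into d^4_{4,-3}(β=2.5844) × two z-phases.
With c≡cos(β/2)=0.275006 and s≡sin(β/2)=0.961442, N=[40320·1·1·5040]^{1/2}=14255.272709
The bounds max(0,m−m')=0 and min(l+m,l−m')=0 give 1 term
  k=0: (−1)^7·14255.2727/(5040)·0.2750^1·0.9614^7 = -0.590678
d^4_{4,-3}(2.5844) = -0.590678
|D^4_{4,-3}|² = |d^4_{4,-3}(β)|² = (-0.590678)² = 0.348900 (the z-rotation phases have unit modulus)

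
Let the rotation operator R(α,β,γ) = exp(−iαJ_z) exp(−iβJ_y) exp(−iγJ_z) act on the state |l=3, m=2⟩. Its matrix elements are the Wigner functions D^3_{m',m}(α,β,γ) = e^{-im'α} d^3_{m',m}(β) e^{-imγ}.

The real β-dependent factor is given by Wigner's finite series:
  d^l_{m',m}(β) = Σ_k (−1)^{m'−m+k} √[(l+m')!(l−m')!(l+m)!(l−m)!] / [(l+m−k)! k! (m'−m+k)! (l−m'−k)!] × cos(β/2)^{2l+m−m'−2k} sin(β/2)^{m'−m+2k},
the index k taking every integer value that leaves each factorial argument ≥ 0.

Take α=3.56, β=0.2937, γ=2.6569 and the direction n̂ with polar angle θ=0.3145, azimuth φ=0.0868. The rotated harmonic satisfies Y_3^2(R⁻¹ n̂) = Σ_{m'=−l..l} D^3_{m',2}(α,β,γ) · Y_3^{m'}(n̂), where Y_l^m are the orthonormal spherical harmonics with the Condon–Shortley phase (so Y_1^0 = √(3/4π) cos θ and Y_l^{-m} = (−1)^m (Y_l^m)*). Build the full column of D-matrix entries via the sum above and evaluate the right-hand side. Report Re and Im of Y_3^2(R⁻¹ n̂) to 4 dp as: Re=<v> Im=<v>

Need the full column D^3_{m',2} for m'=−3..3 at α=3.56, β=0.2937, γ=2.6569.
cos(β/2)=0.989237, sin(β/2)=0.146323
d^3_{-3,2}: single k=5 term ⇒ +0.000163;  D = +0.000099-0.000129i
d^3_{-2,2}: k∈[4..5] ⇒ +0.002243 -0.000010 = +0.002233;  D = -0.000521+0.002172i
d^3_{-1,2}: k∈[3..4] ⇒ +0.019181 -0.000210 = +0.018971;  D = -0.003452-0.018654i
d^3_{0,2}: k∈[2..3] ⇒ +0.112302 -0.002457 = +0.109845;  D = +0.062151+0.090571i
d^3_{1,2}: k∈[1..2] ⇒ +0.438342 -0.019181 = +0.419162;  D = -0.357131-0.219440i
d^3_{2,2}: k∈[0..1] ⇒ +0.937134 -0.102517 = +0.834618;  D = +0.827294+0.110322i
d^3_{3,2}: single k=0 term ⇒ -0.339539;  D = +0.325762-0.095736i
Y_3^{m'}(θ=0.3145,φ=0.0868) and Σ D·Y over m':
  (+0.0001-0.0001i)·(+0.0119-0.0032i)  (-0.0005+0.0022i)·(+0.0916-0.0161i)  (-0.0035-0.0187i)·(+0.3507-0.0305i)  (+0.0622+0.0906i)·(+0.5400+0.0000i)  (-0.3571-0.2194i)·(-0.3507-0.0305i)  (+0.8273+0.1103i)·(+0.0916+0.0161i)  (+0.3258-0.0957i)·(-0.0119-0.0032i)
Y_3^2(R⁻¹ n̂) = +0.220143+0.154038i

Re=0.2201 Im=0.1540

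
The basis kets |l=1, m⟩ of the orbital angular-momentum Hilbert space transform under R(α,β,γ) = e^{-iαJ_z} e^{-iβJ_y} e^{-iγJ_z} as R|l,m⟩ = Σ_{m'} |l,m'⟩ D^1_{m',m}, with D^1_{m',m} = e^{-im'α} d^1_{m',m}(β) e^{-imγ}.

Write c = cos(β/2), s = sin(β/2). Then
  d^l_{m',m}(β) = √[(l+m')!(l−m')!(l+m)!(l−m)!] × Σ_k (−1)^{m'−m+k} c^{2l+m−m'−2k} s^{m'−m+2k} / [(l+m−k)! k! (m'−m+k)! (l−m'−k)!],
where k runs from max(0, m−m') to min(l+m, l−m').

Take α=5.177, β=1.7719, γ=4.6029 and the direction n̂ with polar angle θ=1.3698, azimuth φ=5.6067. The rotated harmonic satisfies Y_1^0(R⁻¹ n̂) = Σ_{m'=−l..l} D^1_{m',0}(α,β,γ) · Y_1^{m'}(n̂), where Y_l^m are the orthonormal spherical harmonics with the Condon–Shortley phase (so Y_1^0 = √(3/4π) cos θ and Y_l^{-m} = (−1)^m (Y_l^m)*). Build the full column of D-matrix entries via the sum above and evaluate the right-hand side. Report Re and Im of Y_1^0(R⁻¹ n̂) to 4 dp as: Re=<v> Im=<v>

Re=0.4070 Im=0.0000

Need the full column D^1_{m',0} for m'=−1..1 at α=5.177, β=1.7719, γ=4.6029.
cos(β/2)=0.632554, sin(β/2)=0.774516
d^1_{-1,0}: single k=1 term ⇒ +0.692856;  D = +0.310452-0.619411i
d^1_{0,0}: k∈[0..1] ⇒ +0.400125 -0.599875 = -0.199751;  D = -0.199751+0.000000i
d^1_{1,0}: single k=0 term ⇒ -0.692856;  D = -0.310452-0.619411i
Y_1^{m'}(θ=1.3698,φ=5.6067) and Σ D·Y over m':
  (+0.3105-0.6194i)·(+0.2640+0.2119i)  (-0.1998+0.0000i)·(+0.0975+0.0000i)  (-0.3105-0.6194i)·(-0.2640+0.2119i)
Y_1^0(R⁻¹ n̂) = +0.406985+0.000000i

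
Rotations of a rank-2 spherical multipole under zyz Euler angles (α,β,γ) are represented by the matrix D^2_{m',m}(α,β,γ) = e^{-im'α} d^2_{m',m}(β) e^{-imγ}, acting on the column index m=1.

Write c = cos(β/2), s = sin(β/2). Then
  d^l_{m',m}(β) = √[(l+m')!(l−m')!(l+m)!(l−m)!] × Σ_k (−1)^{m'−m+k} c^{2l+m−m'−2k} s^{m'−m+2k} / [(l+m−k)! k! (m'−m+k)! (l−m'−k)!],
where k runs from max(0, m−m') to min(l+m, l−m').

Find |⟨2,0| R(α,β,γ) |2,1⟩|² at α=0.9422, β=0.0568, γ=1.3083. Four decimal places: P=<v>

Split into d^2_{0,1}(β=0.0568) × two z-phases.
Half-angle: c=0.999597, s=0.028396. N=√(2·2·6·1)=4.898979
k∈{1,2} keeps every argument non-negative
  k=1: (−1)^0·4.8990/(2)·0.9996^3·0.0284^1 = +0.069472
  k=2: (−1)^1·4.8990/(2)·0.9996^1·0.0284^3 = -0.000056
d^2_{0,1}(0.0568) = +0.069472 -0.000056 = +0.069416
|D^2_{0,1}|² = |d^2_{0,1}(β)|² = (+0.069416)² = 0.004819 (the z-rotation phases have unit modulus)

P=0.0048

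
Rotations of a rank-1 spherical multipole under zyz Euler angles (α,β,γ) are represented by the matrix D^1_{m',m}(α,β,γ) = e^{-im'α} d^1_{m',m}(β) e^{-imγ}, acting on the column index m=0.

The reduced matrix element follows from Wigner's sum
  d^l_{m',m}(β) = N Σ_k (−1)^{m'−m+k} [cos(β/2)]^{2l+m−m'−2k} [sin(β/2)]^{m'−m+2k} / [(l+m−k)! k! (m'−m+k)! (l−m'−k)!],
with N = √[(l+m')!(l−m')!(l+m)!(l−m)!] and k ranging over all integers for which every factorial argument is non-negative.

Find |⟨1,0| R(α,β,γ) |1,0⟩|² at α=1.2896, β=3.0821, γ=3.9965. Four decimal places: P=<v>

P=0.9965

D^1_{0,0}(1.2896,3.0821,3.9965) = e^{-i·0·1.2896}·d^1_{0,0}(3.0821)·e^{-i·0·3.9965}. Compute d first:
c=cos(3.0821/2)=0.029742, s=sin(3.0821/2)=0.999558; N=√[1·1·1·1]=1.000000
The bounds max(0,m−m')=0 and min(l+m,l−m')=1 give 2 terms
  k=0: (−1)^0·1.0000/(1)·0.0297^2·0.9996^0 = +0.000885
  k=1: (−1)^1·1.0000/(1)·0.0297^0·0.9996^2 = -0.999115
d^1_{0,0}(3.0821) = +0.000885 -0.999115 = -0.998231
|D^1_{0,0}|² = |d^1_{0,0}(β)|² = (-0.998231)² = 0.996465 (the z-rotation phases have unit modulus)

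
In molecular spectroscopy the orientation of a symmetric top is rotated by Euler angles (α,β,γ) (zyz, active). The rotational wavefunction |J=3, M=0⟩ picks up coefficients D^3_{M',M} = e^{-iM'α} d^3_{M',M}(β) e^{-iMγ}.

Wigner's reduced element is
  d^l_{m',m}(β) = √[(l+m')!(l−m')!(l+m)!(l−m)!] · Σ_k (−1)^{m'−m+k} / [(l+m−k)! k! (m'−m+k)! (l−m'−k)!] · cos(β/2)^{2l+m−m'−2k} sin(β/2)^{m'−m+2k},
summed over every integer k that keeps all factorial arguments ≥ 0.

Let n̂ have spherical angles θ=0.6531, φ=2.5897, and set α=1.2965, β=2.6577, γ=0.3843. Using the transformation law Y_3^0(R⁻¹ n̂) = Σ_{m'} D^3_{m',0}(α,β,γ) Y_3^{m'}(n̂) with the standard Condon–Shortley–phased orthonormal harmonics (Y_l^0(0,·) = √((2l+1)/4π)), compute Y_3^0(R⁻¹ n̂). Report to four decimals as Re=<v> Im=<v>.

Re=0.2436 Im=0.0000

Need the full column D^3_{m',0} for m'=−3..3 at α=1.2965, β=2.6577, γ=0.3843.
cos(β/2)=0.239593, sin(β/2)=0.970873
d^3_{-3,0}: single k=3 term ⇒ +0.056289;  D = -0.041266-0.038283i
d^3_{-2,0}: k∈[2..3] ⇒ +0.017013 -0.279356 = -0.262343;  D = +0.223847-0.136809i
d^3_{-1,0}: k∈[1..3] ⇒ +0.002655 -0.130804 +0.715941 = +0.587793;  D = +0.159215+0.565819i
d^3_{0,0}: k∈[0..3] ⇒ +0.000189 -0.027955 +0.459029 -0.837483 = -0.406220;  D = -0.406220+0.000000i
d^3_{1,0}: k∈[0..2] ⇒ -0.002655 +0.130804 -0.715941 = -0.587793;  D = -0.159215+0.565819i
d^3_{2,0}: k∈[0..1] ⇒ +0.017013 -0.279356 = -0.262343;  D = +0.223847+0.136809i
d^3_{3,0}: single k=0 term ⇒ -0.056289;  D = +0.041266-0.038283i
Y_3^{m'}(θ=0.6531,φ=2.5897) and Σ D·Y over m':
  (-0.0413-0.0383i)·(+0.0079-0.0933i)  (+0.2238-0.1368i)·(+0.1349+0.2676i)  (+0.1592+0.5658i)·(-0.3602-0.2218i)  (-0.4062+0.0000i)·(+0.0456+0.0000i)  (-0.1592+0.5658i)·(+0.3602-0.2218i)  (+0.2238+0.1368i)·(+0.1349-0.2676i)  (+0.0413-0.0383i)·(-0.0079-0.0933i)
Y_3^0(R⁻¹ n̂) = +0.243580+0.000000i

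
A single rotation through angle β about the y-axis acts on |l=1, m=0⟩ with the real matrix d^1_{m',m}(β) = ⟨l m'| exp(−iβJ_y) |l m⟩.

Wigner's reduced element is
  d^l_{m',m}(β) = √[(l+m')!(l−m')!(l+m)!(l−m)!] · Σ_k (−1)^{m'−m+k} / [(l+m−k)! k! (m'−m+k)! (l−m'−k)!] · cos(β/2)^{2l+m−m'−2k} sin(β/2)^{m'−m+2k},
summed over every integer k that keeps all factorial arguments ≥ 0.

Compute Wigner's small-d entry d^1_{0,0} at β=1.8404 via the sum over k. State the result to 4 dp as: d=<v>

d=-0.2663

d^1_{0,0}(β=1.8404) via Wigner's sum:
With c≡cos(β/2)=0.605661 and s≡sin(β/2)=0.795723, N=[1·1·1·1]^{1/2}=1.000000
The bounds max(0,m−m')=0 and min(l+m,l−m')=1 give 2 terms
  k=0: (−1)^0·1.0000/(1)·0.6057^2·0.7957^0 = +0.366825
  k=1: (−1)^1·1.0000/(1)·0.6057^0·0.7957^2 = -0.633175
d^1_{0,0}(1.8404) = +0.366825 -0.633175 = -0.266349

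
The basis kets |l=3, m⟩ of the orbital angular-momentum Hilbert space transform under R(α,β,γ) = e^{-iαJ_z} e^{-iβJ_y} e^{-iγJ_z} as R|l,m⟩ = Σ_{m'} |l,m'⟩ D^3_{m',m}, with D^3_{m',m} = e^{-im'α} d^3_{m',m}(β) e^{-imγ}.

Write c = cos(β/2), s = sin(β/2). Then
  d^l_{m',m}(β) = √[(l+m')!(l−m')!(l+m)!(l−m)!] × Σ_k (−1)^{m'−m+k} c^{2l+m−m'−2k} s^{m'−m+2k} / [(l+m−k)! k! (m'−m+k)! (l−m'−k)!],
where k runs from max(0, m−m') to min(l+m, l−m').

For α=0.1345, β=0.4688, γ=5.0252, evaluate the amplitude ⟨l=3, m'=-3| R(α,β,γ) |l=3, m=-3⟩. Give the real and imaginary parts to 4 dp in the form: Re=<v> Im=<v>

Re=-0.8247 Im=0.1921

First d^3_{-3,-3}(β=0.4688), then the phase factors e^{-i(-3)α} and e^{-i(-3)γ}:
c=cos(0.4688/2)=0.972654, s=sin(0.4688/2)=0.232259; N=√[1·720·1·720]=720.000000
k∈{0} keeps every argument non-negative
  k=0: (−1)^0·720.0000/(720)·0.9727^6·0.2323^0 = +0.846740
d^3_{-3,-3}(0.4688) = +0.846740
D = (+0.919692+0.392640i)·(+0.846740)·(-0.806633+0.591053i) = -0.824661+0.192100i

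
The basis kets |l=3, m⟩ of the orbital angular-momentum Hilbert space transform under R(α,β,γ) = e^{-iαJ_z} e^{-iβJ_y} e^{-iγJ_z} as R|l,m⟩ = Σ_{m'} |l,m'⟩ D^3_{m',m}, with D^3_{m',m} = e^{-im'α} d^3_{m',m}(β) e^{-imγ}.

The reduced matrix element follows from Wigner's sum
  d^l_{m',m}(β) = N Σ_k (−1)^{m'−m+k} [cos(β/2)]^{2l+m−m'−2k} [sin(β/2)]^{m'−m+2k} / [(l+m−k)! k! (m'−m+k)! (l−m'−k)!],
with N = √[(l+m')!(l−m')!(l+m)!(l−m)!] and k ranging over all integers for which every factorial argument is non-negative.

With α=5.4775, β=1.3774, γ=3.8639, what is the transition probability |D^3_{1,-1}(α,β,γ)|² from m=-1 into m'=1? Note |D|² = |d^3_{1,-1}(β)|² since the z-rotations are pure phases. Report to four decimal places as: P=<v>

First d^3_{1,-1}(β=1.3774), then the phase factors e^{-i(1)α} and e^{-i(-1)γ}:
Half-angle: c=0.772073, s=0.635534. N=√(24·2·2·24)=48.000000
Admissible k: 0..2 (factorial args all ≥0)
  k=0: (−1)^2·48.0000/(8)·0.7721^4·0.6355^2 = +0.861117
  k=1: (−1)^3·48.0000/(6)·0.7721^2·0.6355^4 = -0.777968
  k=2: (−1)^4·48.0000/(48)·0.7721^0·0.6355^6 = +0.065892
d^3_{1,-1}(1.3774) = +0.861117 -0.777968 +0.065892 = +0.149041
|D^3_{1,-1}|² = |d^3_{1,-1}(β)|² = (+0.149041)² = 0.022213 (the z-rotation phases have unit modulus)

P=0.0222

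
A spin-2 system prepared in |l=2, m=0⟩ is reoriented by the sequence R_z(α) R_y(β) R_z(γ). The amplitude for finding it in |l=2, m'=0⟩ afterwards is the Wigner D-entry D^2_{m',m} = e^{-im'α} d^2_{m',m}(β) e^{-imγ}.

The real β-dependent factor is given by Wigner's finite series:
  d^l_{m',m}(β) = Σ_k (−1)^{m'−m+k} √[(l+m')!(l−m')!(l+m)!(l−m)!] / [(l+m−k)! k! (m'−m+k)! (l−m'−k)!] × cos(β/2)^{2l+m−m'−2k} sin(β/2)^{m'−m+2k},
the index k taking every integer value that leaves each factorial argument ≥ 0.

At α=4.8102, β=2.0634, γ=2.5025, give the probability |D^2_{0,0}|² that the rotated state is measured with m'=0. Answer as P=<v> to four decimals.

Split into d^2_{0,0}(β=2.0634) × two z-phases.
With c≡cos(β/2)=0.513361 and s≡sin(β/2)=0.858173, N=[2·2·2·2]^{1/2}=4.000000
The bounds max(0,m−m')=0 and min(l+m,l−m')=2 give 3 terms
  k=0: (−1)^0·4.0000/(4)·0.5134^4·0.8582^0 = +0.069453
  k=1: (−1)^1·4.0000/(1)·0.5134^2·0.8582^2 = -0.776345
  k=2: (−1)^2·4.0000/(4)·0.5134^0·0.8582^4 = +0.542375
d^2_{0,0}(2.0634) = +0.069453 -0.776345 +0.542375 = -0.164518
|D^2_{0,0}|² = |d^2_{0,0}(β)|² = (-0.164518)² = 0.027066 (the z-rotation phases have unit modulus)

P=0.0271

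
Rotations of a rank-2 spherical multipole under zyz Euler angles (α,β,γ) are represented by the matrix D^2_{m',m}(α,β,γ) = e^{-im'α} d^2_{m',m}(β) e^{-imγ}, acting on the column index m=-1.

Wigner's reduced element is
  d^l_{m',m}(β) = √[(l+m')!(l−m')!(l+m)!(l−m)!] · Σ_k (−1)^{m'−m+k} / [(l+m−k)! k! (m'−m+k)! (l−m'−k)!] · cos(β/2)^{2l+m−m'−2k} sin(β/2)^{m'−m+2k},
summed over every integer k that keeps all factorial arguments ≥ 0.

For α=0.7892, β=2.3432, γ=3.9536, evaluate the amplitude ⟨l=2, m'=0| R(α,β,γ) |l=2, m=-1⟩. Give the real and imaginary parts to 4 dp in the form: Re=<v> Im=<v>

Re=-0.4212 Im=-0.4442

First d^2_{0,-1}(β=2.3432), then the phase factors e^{-i(0)α} and e^{-i(-1)γ}:
Half-angle: c=0.388678, s=0.921374. N=√(2·2·1·6)=4.898979
k∈{0,1} keeps every argument non-negative
  k=0: (−1)^1·4.8990/(2)·0.3887^3·0.9214^1 = -0.132520
  k=1: (−1)^2·4.8990/(2)·0.3887^1·0.9214^3 = +0.744686
d^2_{0,-1}(2.3432) = -0.132520 +0.744686 = +0.612166
Attach z-rotation phases: D = e^{-i(0)(0.7892)}·(+0.612166)·e^{-i(-1)(3.9536)} = -0.421196-0.444230i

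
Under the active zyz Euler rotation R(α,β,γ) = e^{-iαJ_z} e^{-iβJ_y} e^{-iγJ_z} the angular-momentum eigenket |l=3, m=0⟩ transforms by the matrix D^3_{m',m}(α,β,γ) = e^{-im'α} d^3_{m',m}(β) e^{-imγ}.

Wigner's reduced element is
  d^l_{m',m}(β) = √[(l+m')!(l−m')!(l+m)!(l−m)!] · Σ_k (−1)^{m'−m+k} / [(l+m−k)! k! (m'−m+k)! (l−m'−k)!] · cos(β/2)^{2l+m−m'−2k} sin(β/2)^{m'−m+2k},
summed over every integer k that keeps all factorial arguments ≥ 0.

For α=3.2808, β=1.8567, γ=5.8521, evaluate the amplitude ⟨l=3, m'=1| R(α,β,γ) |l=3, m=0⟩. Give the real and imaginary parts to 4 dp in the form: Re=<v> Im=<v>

Re=-0.2478 Im=0.0347

Split into d^3_{1,0}(β=1.8567) × two z-phases.
Half-angle: c=0.599156, s=0.800632. N=√(24·2·6·6)=41.569219
k∈{0,1,2} keeps every argument non-negative
  k=0: (−1)^1·41.5692/(12)·0.5992^5·0.8006^1 = -0.214152
  k=1: (−1)^2·41.5692/(4)·0.5992^3·0.8006^3 = +1.147178
  k=2: (−1)^3·41.5692/(12)·0.5992^1·0.8006^5 = -0.682804
d^3_{1,0}(1.8567) = -0.214152 +1.147178 -0.682804 = +0.250221
Phases: e^{-i·(1)·3.2808}=-0.990326+0.138758i, e^{-i·(0)·5.8521}=+1.000000+0.000000i ⇒ D=-0.247801+0.034720i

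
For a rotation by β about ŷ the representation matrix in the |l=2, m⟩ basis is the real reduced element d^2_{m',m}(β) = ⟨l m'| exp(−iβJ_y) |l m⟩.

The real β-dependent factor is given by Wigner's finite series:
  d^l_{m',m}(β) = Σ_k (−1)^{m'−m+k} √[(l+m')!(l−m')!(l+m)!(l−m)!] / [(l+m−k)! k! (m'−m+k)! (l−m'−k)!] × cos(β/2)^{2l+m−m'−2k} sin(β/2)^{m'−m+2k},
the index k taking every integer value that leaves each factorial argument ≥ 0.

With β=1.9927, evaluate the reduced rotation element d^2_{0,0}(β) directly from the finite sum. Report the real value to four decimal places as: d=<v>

d^2_{0,0}(β=1.9927) via Wigner's sum:
With c≡cos(β/2)=0.543370 and s≡sin(β/2)=0.839493, N=[2·2·2·2]^{1/2}=4.000000
k∈{0,1,2} keeps every argument non-negative
  k=0: (−1)^0·4.0000/(4)·0.5434^4·0.8395^0 = +0.087173
  k=1: (−1)^1·4.0000/(1)·0.5434^2·0.8395^2 = -0.832311
  k=2: (−1)^2·4.0000/(4)·0.5434^0·0.8395^4 = +0.496671
d^2_{0,0}(1.9927) = +0.087173 -0.832311 +0.496671 = -0.248467

d=-0.2485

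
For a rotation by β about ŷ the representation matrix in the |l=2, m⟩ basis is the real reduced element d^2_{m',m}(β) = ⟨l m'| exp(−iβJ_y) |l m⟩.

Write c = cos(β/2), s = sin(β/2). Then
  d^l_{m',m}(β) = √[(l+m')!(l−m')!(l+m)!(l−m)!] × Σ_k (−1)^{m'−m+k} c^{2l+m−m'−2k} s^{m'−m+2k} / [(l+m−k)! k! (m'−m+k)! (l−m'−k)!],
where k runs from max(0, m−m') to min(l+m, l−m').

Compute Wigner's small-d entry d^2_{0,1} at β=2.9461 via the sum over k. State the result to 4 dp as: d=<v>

d^2_{0,1}(β=2.9461) via Wigner's sum:
Half-angle: c=0.097591, s=0.995227. N=√(2·2·6·1)=4.898979
k: max(0,(1)−(0))=1 … min(2+(1),2−(0))=2
  k=1: (−1)^0·4.8990/(2)·0.0976^3·0.9952^1 = +0.002266
  k=2: (−1)^1·4.8990/(2)·0.0976^1·0.9952^3 = -0.235641
d^2_{0,1}(2.9461) = +0.002266 -0.235641 = -0.233375

d=-0.2334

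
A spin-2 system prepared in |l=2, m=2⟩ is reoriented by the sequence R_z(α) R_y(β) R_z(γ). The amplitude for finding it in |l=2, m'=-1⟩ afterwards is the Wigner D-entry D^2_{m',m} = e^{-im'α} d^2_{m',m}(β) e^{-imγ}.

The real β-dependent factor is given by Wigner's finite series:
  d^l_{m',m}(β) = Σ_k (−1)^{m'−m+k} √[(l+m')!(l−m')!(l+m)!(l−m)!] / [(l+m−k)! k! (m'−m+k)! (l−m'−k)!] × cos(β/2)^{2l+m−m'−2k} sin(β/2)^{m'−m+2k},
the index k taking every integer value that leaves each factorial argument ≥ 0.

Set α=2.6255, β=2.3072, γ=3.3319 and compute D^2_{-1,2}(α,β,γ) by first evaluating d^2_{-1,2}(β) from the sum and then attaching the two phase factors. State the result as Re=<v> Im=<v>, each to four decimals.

Re=-0.3865 Im=0.4838

D^2_{-1,2}(2.6255,2.3072,3.3319) = e^{-i·-1·2.6255}·d^2_{-1,2}(2.3072)·e^{-i·2·3.3319}. Compute d first:
c=cos(2.3072/2)=0.405199, s=sin(2.3072/2)=0.914229; N=√[1·6·24·1]=12.000000
k: max(0,(2)−(-1))=3 … min(2+(2),2−(-1))=3
  k=3: (−1)^0·12.0000/(6)·0.4052^1·0.9142^3 = +0.619245
d^2_{-1,2}(2.3072) = +0.619245
D = (-0.869754+0.493485i)·(+0.619245)·(+0.928436-0.371491i) = -0.386524+0.483801i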